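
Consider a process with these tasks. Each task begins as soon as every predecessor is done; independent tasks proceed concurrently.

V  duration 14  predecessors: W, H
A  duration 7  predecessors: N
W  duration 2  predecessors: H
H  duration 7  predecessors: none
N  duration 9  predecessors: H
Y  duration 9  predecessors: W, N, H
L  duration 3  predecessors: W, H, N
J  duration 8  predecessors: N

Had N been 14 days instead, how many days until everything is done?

30

Actual critical path: H→N→Y = 7+9+9 = 25 ⇒ 25 days.
Since N is critical, the +5 change carries straight to that chain (now 30 days).
That remains the longest chain; total 30 days.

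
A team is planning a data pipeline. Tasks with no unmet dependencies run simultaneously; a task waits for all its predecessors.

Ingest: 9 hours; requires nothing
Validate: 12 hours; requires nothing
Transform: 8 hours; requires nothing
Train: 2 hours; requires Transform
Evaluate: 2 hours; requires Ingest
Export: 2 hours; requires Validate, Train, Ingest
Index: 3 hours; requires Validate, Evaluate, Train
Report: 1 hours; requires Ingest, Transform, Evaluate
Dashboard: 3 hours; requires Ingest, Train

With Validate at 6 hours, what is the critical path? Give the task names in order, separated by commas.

Ingest, Evaluate, Index

The binding path is Validate→Index = 12+3 = 15; finish at 15 hours.
Validate is on the critical path; changing it to 6 makes that path 9 hours.
The binding chain switches to Ingest→Evaluate→Index = 9+2+3 = 14; finish 14 hours.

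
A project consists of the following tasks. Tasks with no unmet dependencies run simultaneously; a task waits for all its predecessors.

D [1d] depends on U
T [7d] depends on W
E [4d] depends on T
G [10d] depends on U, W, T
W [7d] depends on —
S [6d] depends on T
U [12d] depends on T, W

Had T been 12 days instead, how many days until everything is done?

Critical path before the change: W→T→U→G = 7+7+12+10 = 36 giving 36 days.
Since T is critical, the +5 change carries straight to that chain (now 41 days).
That remains the longest chain; total 41 days.

41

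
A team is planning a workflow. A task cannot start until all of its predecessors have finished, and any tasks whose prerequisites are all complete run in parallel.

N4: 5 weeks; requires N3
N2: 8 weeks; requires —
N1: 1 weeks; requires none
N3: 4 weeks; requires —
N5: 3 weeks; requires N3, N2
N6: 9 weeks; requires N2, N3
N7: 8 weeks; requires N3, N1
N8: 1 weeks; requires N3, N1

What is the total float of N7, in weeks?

5

Critical path: N2→N6 = 8+9 = 17, so the finish is 17 weeks.
Longest path through N7: 12 weeks (earliest finish 12, latest finish 17).
Float = 17 − 12 = 5.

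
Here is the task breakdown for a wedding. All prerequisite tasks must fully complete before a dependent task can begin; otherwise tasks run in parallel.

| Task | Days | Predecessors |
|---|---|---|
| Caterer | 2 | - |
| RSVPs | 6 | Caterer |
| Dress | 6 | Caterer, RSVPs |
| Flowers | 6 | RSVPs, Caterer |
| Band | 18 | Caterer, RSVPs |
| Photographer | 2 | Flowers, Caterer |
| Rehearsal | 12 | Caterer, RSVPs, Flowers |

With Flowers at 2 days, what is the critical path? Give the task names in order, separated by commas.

Critical path before the change: Caterer→RSVPs→Flowers→Rehearsal = 2+6+6+12 = 26 giving 26 days.
Flowers lies on that path, so at 2 days the path becomes 22 days.
Now Caterer→RSVPs→Band = 2+6+18 = 26 is longest, so the finish becomes 26 days.

Caterer, RSVPs, Band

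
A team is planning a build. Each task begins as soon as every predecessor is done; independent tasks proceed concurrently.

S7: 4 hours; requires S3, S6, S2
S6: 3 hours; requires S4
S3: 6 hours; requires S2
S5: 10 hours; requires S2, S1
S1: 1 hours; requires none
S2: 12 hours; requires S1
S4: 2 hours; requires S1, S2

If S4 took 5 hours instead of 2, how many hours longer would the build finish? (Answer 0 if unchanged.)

Actual critical path: S1→S2→S3→S7 = 1+12+6+4 = 23 ⇒ 23 hours.
S4 is off the critical path — its longest chain is 22 hours, giving 1 of slack.
Now S1→S2→S4→S6→S7 = 1+12+5+3+4 = 25 is longest, so the finish becomes 25 hours.
Change in finish: 25 − 23 = +2 hours.

2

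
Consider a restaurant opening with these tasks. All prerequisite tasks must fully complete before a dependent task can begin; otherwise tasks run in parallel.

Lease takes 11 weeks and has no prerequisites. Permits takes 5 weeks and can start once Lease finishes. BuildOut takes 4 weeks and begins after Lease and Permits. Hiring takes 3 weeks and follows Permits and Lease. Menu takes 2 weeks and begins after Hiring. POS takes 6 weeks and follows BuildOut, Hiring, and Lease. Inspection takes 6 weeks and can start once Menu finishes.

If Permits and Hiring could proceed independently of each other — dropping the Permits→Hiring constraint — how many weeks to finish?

26

Original critical path: Lease→Permits→Hiring→Menu→Inspection = 11+5+3+2+6 = 27 ⇒ 27 weeks.
Without Permits→Hiring, Hiring's earliest start moves from 16 to 11.
The longest chain is now Lease→Permits→BuildOut→POS = 11+5+4+6 = 26, so the plan takes 26 weeks.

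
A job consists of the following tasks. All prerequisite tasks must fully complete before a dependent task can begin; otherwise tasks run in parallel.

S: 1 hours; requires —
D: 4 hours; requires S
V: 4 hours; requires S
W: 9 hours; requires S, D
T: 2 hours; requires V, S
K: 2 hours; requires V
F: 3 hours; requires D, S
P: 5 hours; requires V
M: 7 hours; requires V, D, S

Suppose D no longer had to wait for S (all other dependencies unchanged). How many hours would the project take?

13

Original critical path: S→D→W = 1+4+9 = 14 ⇒ 14 hours.
Without S→D, D's earliest start moves from 1 to 0.
After: D→W = 4+9 = 13 → 13 hours.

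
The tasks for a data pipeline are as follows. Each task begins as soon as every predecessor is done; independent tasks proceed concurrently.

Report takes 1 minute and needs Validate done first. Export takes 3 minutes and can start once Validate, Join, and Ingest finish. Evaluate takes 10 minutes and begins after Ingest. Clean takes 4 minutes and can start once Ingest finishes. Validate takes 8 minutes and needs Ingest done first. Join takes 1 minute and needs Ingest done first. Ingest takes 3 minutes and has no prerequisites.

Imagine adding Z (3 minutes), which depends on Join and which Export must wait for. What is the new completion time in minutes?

Originally the plan takes 14 minutes.
With Z inserted, Export now waits for max(Validate, Join, Ingest, Z).
New critical path: Ingest→Validate→Export = 3+8+3 = 14 ⇒ 14 minutes.

14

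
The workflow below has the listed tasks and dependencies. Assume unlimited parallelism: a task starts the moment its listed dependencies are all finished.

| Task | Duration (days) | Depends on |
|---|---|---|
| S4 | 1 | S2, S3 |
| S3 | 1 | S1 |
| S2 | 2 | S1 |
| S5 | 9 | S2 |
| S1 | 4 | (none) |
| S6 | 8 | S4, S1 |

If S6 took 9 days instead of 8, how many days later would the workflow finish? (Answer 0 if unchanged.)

As given, the longest chain is S1→S2→S4→S6 = 4+2+1+8 = 15, so the finish is 15 days.
S6 lies on that path, so at 9 days the path becomes 16 days.
The critical path is still S1→S2→S4→S6; finish is now 16 days.
Change in finish: 16 − 15 = +1 days.

1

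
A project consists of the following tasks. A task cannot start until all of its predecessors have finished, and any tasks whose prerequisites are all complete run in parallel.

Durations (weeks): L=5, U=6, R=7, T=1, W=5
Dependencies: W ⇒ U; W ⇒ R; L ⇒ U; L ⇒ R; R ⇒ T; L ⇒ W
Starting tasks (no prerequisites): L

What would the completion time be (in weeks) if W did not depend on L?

13

With the dependency in place, L→W→R→T = 5+5+7+1 = 18 sets the finish at 18 weeks.
Without L→W, W's earliest start moves from 5 to 0.
New critical path: L→R→T = 5+7+1 = 13 ⇒ 13 weeks.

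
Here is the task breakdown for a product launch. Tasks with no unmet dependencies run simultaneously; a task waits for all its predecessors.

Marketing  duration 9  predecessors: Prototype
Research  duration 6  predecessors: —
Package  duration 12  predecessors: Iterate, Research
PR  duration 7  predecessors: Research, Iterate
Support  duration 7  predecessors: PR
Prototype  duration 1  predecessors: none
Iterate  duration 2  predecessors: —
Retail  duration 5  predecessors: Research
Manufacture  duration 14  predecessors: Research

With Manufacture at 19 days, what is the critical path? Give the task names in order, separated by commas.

Research, Manufacture

Actual critical path: Research→Manufacture = 6+14 = 20 ⇒ 20 days.
Manufacture lies on that path, so at 19 days the path becomes 25 days.
That remains the longest chain; total 25 days.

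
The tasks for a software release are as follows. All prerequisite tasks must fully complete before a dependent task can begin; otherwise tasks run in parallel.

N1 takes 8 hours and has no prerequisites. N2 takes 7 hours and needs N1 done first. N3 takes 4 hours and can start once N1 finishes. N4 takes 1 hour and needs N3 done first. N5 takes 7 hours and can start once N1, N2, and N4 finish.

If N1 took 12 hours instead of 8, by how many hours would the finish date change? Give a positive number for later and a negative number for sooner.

As given, the longest chain is N1→N2→N5 = 8+7+7 = 22, so the finish is 22 hours.
Since N1 is critical, the +4 change carries straight to that chain (now 26 hours).
That remains the longest chain; total 26 hours.
Change in finish: 26 − 22 = +4 hours.

4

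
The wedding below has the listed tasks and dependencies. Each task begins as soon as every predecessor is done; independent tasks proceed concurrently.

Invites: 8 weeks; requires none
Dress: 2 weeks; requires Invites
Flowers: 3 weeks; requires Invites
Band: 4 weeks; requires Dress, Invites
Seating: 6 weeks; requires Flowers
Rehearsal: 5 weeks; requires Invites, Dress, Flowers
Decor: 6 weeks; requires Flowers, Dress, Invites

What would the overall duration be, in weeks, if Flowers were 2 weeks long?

Baseline: Invites→Flowers→Seating = 8+3+6 = 17 → 17 weeks.
Flowers lies on that path, so at 2 weeks the path becomes 16 weeks.
Now Invites→Dress→Decor = 8+2+6 = 16 is longest, so the finish becomes 16 weeks.

16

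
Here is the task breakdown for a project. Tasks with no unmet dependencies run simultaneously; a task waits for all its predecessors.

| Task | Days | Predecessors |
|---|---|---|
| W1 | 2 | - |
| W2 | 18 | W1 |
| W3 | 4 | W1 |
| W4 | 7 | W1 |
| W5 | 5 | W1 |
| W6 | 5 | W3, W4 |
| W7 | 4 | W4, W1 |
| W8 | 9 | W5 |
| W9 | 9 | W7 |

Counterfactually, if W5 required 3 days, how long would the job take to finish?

22

As given, the longest chain is W1→W4→W7→W9 = 2+7+4+9 = 22, so the finish is 22 days.
W5 is off the critical path — its longest chain is 16 days, giving 6 of slack.
That remains the longest chain; total 22 days.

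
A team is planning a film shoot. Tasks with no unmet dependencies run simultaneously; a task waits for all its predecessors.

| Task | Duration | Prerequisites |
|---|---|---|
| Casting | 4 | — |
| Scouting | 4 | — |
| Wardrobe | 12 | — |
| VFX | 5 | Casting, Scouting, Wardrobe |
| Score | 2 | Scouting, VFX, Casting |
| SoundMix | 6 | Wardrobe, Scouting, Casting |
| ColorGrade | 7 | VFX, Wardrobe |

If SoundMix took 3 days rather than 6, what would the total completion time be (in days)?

24

Baseline: Wardrobe→VFX→ColorGrade = 12+5+7 = 24 → 24 days.
SoundMix is off the critical path — its longest chain is 18 days, giving 6 of slack.
No other chain overtakes it, so the finish is 24 days.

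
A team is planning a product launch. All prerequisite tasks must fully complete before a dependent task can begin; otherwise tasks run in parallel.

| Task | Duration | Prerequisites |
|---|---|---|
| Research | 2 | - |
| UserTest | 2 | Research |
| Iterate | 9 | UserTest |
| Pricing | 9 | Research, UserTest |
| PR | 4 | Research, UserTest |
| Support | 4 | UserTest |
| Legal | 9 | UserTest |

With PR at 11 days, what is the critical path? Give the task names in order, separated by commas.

As given, the longest chain is Research→UserTest→Iterate = 2+2+9 = 13, so the finish is 13 days.
The longest path through PR is only 8 days, so PR has float 5.
The binding chain switches to Research→UserTest→PR = 2+2+11 = 15; finish 15 days.

Research, UserTest, PR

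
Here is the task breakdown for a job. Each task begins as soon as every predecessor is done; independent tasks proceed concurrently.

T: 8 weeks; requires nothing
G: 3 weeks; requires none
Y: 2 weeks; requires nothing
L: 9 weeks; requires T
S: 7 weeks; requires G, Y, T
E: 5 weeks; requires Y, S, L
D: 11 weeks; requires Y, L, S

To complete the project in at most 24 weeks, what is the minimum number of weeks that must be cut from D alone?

4

Current finish: 28 weeks; target: 24.
D is on every critical path, so each week cut from D cuts the finish by one (this holds down to a finish of 22).
Need 28 − 24 = 4 weeks off D → D becomes 7 weeks, finish becomes 24.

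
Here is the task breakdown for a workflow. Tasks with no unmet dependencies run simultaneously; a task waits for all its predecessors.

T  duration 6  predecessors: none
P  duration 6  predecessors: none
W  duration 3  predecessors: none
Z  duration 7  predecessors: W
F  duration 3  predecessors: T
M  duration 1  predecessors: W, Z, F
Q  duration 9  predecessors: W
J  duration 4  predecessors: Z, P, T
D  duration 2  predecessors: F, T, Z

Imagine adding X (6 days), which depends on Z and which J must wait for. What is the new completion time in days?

20

Originally the schedule takes 14 days.
With X inserted, J now waits for max(Z, P, T, X).
New critical path: W→Z→X→J = 3+7+6+4 = 20 ⇒ 20 days.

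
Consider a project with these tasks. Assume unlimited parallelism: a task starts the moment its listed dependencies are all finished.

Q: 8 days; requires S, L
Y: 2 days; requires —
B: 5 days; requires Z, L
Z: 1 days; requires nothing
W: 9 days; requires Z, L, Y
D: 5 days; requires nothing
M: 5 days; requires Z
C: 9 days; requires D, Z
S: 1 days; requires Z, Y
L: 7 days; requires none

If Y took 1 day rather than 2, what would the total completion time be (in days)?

16

The binding path is L→W = 7+9 = 16; finish at 16 days.
Y has 5 days of float (longest path through it is 11).
That remains the longest chain; total 16 days.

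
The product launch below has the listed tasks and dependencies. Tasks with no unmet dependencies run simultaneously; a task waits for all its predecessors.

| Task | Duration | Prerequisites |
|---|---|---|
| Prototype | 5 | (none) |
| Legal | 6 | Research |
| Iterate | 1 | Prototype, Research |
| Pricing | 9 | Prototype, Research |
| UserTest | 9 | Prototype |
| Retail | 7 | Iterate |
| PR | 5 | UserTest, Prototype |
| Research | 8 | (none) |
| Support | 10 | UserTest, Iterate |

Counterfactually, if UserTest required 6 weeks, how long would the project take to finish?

21

Critical path before the change: Prototype→UserTest→Support = 5+9+10 = 24 giving 24 weeks.
Since UserTest is critical, the -3 change carries straight to that chain (now 21 weeks).
That remains the longest chain; total 21 weeks.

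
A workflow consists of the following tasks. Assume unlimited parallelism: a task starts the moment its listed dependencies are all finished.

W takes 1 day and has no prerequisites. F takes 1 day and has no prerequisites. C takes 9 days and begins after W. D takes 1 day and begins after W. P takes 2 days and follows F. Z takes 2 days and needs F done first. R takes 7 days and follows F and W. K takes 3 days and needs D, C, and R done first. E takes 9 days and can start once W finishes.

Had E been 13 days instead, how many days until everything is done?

14

As given, the longest chain is W→C→K = 1+9+3 = 13, so the finish is 13 days.
E is off the critical path — its longest chain is 10 days, giving 3 of slack.
New critical path: W→E = 1+13 = 14 ⇒ 14 days.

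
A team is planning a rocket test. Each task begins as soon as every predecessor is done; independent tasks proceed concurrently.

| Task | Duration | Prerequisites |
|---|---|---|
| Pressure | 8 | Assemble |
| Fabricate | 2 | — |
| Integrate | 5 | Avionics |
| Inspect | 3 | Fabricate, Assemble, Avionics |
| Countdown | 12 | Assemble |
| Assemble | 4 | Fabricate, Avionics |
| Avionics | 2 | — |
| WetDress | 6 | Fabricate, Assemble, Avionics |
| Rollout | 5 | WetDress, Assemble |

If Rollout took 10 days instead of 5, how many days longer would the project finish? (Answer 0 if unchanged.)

Baseline: Fabricate→Assemble→Countdown = 2+4+12 = 18 → 18 days.
The longest path through Rollout is only 17 days, so Rollout has float 1.
Now Fabricate→Assemble→WetDress→Rollout = 2+4+6+10 = 22 is longest, so the finish becomes 22 days.
Change in finish: 22 − 18 = +4 days.

4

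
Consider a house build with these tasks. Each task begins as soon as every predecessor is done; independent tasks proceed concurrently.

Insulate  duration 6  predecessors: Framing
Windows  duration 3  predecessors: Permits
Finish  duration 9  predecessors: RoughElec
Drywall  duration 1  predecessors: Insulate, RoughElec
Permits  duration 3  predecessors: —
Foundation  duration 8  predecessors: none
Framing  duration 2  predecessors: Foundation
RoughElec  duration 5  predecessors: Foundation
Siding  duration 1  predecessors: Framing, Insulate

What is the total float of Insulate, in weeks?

The longest chain is Foundation→RoughElec→Finish = 8+5+9 = 22; overall finish 22 weeks.
Insulate finishes as early as 16 and must finish by 21.
So Insulate can slip 21 − 16 = 5 weeks.

5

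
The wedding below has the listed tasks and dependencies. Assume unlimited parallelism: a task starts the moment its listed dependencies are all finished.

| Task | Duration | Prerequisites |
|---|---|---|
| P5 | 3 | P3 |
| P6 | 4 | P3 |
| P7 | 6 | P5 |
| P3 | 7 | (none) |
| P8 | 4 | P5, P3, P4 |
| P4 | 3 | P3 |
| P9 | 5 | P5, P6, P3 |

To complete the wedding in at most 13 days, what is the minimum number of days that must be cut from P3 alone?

3

Current finish: 16 days; target: 13.
P3 is on every critical path, so each day cut from P3 cuts the finish by one (this holds down to a finish of 10).
Need 16 − 13 = 3 days off P3 → P3 becomes 4 days, finish becomes 13.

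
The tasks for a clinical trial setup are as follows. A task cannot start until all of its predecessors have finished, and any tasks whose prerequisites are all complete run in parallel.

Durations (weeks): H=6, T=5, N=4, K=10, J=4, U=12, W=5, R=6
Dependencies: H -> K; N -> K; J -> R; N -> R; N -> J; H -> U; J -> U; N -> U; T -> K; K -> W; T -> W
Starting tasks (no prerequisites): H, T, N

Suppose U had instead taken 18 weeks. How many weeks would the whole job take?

26

Critical path before the change: H→K→W = 6+10+5 = 21 giving 21 weeks.
U has 1 week of float (longest path through it is 20).
The binding chain switches to N→J→U = 4+4+18 = 26; finish 26 weeks.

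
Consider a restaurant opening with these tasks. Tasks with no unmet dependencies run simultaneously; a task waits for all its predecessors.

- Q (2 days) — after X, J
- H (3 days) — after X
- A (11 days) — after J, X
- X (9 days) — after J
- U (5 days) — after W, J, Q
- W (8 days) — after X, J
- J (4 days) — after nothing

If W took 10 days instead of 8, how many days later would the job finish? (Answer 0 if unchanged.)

2

Baseline: J→X→W→U = 4+9+8+5 = 26 → 26 days.
W lies on that path, so at 10 days the path becomes 28 days.
No other chain overtakes it, so the finish is 28 days.
Change in finish: 28 − 26 = +2 days.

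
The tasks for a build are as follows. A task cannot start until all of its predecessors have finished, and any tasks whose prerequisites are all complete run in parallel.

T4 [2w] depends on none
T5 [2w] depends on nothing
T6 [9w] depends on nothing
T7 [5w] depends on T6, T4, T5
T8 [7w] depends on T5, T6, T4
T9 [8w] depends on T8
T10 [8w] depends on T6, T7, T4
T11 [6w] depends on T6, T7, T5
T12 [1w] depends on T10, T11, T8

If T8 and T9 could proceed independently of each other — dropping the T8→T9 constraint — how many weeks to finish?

Before: longest chain T6→T8→T9 = 9+7+8 = 24, finish 24.
Without T8→T9, T9's earliest start moves from 16 to 0.
New critical path: T6→T7→T10→T12 = 9+5+8+1 = 23 ⇒ 23 weeks.

23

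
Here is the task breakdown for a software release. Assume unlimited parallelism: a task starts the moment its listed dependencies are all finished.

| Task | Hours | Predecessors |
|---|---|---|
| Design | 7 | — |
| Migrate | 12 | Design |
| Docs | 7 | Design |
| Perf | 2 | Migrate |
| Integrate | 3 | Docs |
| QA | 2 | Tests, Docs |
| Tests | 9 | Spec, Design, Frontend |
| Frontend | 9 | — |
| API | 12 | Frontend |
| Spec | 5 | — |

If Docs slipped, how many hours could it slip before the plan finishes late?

The longest chain is Design→Migrate→Perf = 7+12+2 = 21; overall finish 21 hours.
Docs finishes as early as 14 and must finish by 18.
Float = 21 − 17 = 4.

4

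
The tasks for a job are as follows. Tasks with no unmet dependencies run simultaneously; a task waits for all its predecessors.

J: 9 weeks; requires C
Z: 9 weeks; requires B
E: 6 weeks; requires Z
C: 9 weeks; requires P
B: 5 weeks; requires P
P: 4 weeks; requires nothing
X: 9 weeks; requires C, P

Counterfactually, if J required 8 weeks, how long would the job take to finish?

24

The binding path is P→B→Z→E = 4+5+9+6 = 24; finish at 24 weeks.
The longest path through J is only 22 weeks, so J has float 2.
The critical path is still P→B→Z→E; finish is now 24 weeks.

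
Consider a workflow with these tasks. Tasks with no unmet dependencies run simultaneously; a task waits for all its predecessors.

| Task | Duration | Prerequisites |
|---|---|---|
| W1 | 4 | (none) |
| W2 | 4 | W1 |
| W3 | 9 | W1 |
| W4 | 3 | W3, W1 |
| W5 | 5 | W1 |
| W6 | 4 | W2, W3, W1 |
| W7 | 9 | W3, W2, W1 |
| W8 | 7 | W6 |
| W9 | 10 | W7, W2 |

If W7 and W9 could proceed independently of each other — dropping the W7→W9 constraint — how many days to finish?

Before: longest chain W1→W3→W7→W9 = 4+9+9+10 = 32, finish 32.
Without W7→W9, W9's earliest start moves from 22 to 8.
New critical path: W1→W3→W6→W8 = 4+9+4+7 = 24 ⇒ 24 days.

24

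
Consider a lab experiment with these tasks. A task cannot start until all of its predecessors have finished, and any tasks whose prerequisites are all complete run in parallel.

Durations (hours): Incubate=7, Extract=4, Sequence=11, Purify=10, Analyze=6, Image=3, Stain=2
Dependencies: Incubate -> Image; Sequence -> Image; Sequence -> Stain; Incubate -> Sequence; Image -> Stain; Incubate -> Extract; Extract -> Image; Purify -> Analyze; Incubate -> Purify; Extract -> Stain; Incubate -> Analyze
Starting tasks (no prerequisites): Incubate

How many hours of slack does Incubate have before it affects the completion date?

The longest chain is Incubate→Sequence→Image→Stain = 7+11+3+2 = 23; overall finish 23 hours.
The longest chain containing Incubate totals 23 hours.
Slack of Incubate = 0 − 0 = 0 hours.

0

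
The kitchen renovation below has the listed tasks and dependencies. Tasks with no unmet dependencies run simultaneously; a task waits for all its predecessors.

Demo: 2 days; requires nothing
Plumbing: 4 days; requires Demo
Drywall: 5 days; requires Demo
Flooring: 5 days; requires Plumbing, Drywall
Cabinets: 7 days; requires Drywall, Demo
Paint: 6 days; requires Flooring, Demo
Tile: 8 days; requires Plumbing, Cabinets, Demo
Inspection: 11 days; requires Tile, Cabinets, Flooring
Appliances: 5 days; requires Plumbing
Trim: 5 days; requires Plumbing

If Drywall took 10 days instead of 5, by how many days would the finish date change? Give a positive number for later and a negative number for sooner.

5

The binding path is Demo→Drywall→Cabinets→Tile→Inspection = 2+5+7+8+11 = 33; finish at 33 days.
Drywall lies on that path, so at 10 days the path becomes 38 days.
No other chain overtakes it, so the finish is 38 days.
Change in finish: 38 − 33 = +5 days.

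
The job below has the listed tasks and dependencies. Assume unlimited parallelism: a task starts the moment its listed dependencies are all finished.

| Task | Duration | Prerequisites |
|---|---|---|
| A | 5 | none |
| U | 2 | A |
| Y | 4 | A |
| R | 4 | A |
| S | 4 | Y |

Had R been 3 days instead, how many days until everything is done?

Critical path before the change: A→Y→S = 5+4+4 = 13 giving 13 days.
The longest path through R is only 9 days, so R has float 4.
That remains the longest chain; total 13 days.

13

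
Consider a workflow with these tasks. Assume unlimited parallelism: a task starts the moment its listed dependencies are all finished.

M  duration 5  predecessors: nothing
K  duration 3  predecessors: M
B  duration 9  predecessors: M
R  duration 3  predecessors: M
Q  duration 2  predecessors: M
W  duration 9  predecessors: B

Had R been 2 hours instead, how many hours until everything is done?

23

Critical path before the change: M→B→W = 5+9+9 = 23 giving 23 hours.
R has 15 hours of float (longest path through it is 8).
That remains the longest chain; total 23 hours.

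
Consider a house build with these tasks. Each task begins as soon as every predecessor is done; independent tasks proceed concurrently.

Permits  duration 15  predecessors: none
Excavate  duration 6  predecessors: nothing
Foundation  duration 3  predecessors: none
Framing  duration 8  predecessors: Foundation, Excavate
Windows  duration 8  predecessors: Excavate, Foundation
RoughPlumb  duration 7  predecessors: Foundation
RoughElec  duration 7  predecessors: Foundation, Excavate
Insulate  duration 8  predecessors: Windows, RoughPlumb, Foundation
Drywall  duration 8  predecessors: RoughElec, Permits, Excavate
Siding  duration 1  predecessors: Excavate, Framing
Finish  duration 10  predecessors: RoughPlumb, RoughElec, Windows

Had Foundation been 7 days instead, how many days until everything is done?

25

The binding path is Excavate→Windows→Finish = 6+8+10 = 24; finish at 24 days.
The longest path through Foundation is only 21 days, so Foundation has float 3.
New critical path: Foundation→Windows→Finish = 7+8+10 = 25 ⇒ 25 days.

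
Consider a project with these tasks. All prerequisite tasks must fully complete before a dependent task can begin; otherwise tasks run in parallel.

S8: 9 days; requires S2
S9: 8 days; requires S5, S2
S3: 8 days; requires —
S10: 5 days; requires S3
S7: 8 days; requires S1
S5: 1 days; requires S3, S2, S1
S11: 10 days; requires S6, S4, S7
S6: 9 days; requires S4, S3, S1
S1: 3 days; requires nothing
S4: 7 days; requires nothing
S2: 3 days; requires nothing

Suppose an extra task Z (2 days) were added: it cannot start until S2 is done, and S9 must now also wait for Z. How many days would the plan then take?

Originally the plan takes 27 days.
With Z inserted, S9 now waits for max(S5, S2, Z).
New critical path: S3→S6→S11 = 8+9+10 = 27 ⇒ 27 days.

27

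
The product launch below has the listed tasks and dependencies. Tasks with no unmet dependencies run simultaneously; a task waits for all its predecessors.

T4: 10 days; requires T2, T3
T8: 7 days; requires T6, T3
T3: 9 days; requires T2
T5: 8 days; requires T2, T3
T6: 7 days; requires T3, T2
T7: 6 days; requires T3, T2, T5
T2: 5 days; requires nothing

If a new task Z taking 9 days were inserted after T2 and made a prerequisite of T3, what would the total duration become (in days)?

37

Originally the plan takes 28 days.
With Z inserted, T3 now waits for max(T2, Z).
New critical path: T2→Z→T3→T5→T7 = 5+9+9+8+6 = 37 ⇒ 37 days.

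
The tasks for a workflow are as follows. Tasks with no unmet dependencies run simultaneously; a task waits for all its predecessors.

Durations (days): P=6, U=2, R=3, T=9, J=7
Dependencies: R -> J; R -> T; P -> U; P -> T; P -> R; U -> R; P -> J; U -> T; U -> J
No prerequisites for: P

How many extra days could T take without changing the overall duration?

0

P→U→R→T = 6+2+3+9 = 20 sets the makespan at 20 days.
The longest chain containing T totals 20 days.
Slack of T = 11 − 11 = 0 days.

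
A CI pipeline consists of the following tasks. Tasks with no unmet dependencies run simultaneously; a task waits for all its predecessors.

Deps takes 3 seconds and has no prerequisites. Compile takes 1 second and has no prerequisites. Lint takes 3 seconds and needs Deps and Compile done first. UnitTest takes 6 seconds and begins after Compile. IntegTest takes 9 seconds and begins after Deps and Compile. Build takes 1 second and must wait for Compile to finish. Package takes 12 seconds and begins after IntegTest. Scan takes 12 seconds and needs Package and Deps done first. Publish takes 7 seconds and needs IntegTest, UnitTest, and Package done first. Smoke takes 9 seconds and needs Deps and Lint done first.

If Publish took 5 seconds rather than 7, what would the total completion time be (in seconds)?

Critical path before the change: Deps→IntegTest→Package→Scan = 3+9+12+12 = 36 giving 36 seconds.
Publish is off the critical path — its longest chain is 31 seconds, giving 5 of slack.
That remains the longest chain; total 36 seconds.

36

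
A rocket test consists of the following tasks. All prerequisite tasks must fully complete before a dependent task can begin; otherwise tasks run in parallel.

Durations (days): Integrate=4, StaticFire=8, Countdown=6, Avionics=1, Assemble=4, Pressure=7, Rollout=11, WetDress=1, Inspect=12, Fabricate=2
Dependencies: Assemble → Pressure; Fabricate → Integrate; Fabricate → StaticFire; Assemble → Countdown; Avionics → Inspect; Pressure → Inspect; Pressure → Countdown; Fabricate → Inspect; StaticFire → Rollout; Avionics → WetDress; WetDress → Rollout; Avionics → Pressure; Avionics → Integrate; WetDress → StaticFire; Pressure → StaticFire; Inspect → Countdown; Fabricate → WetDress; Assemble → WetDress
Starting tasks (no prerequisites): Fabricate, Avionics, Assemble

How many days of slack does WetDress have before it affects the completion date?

Assemble→Pressure→StaticFire→Rollout = 4+7+8+11 = 30 sets the makespan at 30 days.
WetDress finishes as early as 5 and must finish by 11.
Float = 30 − 24 = 6.

6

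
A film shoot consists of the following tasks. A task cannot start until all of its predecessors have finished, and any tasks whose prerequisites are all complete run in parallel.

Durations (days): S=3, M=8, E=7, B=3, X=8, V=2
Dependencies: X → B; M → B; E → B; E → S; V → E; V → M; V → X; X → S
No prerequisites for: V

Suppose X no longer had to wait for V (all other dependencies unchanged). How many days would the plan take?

13

Before: longest chain V→M→B = 2+8+3 = 13, finish 13.
Without V→X, X's earliest start moves from 2 to 0.
New critical path: V→M→B = 2+8+3 = 13 ⇒ 13 days.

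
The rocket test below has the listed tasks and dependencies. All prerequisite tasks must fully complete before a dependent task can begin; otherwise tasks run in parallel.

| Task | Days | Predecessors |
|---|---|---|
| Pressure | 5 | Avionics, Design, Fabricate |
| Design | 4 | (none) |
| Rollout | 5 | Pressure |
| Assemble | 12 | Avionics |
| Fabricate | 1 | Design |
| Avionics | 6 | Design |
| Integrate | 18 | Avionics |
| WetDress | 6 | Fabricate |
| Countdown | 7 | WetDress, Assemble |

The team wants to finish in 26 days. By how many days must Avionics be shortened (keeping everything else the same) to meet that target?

3

Current finish: 29 days; target: 26.
Avionics is on every critical path, so each day cut from Avionics cuts the finish by one (this holds down to a finish of 24).
Need 29 − 26 = 3 days off Avionics → Avionics becomes 3 days, finish becomes 26.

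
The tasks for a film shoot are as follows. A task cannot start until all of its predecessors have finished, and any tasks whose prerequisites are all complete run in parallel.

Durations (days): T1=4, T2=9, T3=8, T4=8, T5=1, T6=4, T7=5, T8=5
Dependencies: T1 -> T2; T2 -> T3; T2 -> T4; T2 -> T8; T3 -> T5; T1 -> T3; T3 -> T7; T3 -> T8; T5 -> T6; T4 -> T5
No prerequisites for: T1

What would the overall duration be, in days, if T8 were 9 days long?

30

The binding path is T1→T2→T3→T8 = 4+9+8+5 = 26; finish at 26 days.
Since T8 is critical, the +4 change carries straight to that chain (now 30 days).
The critical path is still T1→T2→T3→T8; finish is now 30 days.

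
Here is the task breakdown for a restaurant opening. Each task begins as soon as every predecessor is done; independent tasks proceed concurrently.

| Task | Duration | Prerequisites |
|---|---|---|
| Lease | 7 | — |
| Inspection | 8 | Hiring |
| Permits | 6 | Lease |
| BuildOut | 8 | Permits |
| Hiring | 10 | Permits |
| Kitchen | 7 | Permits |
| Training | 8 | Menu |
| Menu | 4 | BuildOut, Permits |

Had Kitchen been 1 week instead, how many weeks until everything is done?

33

Baseline: Lease→Permits→BuildOut→Menu→Training = 7+6+8+4+8 = 33 → 33 weeks.
The longest path through Kitchen is only 20 weeks, so Kitchen has float 13.
That remains the longest chain; total 33 weeks.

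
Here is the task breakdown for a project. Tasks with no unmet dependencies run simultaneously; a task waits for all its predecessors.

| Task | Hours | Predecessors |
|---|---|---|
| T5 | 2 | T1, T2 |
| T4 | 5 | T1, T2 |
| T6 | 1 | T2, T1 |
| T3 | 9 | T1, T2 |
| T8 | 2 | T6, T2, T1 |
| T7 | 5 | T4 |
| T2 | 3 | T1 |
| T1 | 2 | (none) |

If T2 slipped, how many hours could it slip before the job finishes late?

The longest chain is T1→T2→T4→T7 = 2+3+5+5 = 15; overall finish 15 hours.
Longest path through T2: 15 hours (earliest finish 5, latest finish 5).
Slack of T2 = 2 − 2 = 0 hours.

0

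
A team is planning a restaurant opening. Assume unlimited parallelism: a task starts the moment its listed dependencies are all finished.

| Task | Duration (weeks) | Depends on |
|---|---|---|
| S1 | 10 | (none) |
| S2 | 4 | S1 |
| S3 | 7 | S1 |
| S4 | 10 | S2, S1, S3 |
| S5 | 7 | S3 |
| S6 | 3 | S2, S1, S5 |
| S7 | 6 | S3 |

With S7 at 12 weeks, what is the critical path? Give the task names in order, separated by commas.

Actual critical path: S1→S3→S4 = 10+7+10 = 27 ⇒ 27 weeks.
S7 has 4 weeks of float (longest path through it is 23).
Now S1→S3→S7 = 10+7+12 = 29 is longest, so the finish becomes 29 weeks.

S1, S3, S7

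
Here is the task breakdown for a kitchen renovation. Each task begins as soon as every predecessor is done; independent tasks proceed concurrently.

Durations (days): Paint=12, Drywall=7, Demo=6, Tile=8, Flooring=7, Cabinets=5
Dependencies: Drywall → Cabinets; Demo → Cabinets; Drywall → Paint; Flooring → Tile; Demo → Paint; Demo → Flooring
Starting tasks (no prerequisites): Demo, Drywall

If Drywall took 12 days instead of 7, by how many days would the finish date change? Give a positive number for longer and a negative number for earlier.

3

Actual critical path: Demo→Flooring→Tile = 6+7+8 = 21 ⇒ 21 days.
The longest path through Drywall is only 19 days, so Drywall has float 2.
The binding chain switches to Drywall→Paint = 12+12 = 24; finish 24 days.
Change in finish: 24 − 21 = +3 days.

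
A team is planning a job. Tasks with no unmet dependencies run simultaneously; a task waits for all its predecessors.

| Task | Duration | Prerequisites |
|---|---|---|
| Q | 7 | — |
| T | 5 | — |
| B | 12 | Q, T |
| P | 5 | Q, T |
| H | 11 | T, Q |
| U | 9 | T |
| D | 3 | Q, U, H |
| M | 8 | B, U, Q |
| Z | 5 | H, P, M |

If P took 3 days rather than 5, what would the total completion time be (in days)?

32

The binding path is Q→B→M→Z = 7+12+8+5 = 32; finish at 32 days.
P is off the critical path — its longest chain is 17 days, giving 15 of slack.
That remains the longest chain; total 32 days.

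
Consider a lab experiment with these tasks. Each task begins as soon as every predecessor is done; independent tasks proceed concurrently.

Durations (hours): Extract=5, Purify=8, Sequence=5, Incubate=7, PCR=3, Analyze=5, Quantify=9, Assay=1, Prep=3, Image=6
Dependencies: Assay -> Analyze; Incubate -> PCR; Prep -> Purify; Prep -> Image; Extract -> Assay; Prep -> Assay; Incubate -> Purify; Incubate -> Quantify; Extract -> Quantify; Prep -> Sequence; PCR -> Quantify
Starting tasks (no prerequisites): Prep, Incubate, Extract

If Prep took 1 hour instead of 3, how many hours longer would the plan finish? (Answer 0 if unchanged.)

The binding path is Incubate→PCR→Quantify = 7+3+9 = 19; finish at 19 hours.
Prep has 8 hours of float (longest path through it is 11).
That remains the longest chain; total 19 hours.
Change in finish: 19 − 19 = +0 hours.

0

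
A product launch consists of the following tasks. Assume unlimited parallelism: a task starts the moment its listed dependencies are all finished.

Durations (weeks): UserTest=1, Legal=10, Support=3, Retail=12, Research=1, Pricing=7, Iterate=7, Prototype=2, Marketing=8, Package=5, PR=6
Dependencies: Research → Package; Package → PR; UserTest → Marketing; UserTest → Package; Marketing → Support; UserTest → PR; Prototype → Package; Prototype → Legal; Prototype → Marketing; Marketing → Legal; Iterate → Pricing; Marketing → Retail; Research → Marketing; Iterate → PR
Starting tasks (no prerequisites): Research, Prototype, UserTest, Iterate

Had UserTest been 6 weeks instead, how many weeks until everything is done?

Actual critical path: Prototype→Marketing→Retail = 2+8+12 = 22 ⇒ 22 weeks.
UserTest is off the critical path — its longest chain is 21 weeks, giving 1 of slack.
New critical path: UserTest→Marketing→Retail = 6+8+12 = 26 ⇒ 26 weeks.

26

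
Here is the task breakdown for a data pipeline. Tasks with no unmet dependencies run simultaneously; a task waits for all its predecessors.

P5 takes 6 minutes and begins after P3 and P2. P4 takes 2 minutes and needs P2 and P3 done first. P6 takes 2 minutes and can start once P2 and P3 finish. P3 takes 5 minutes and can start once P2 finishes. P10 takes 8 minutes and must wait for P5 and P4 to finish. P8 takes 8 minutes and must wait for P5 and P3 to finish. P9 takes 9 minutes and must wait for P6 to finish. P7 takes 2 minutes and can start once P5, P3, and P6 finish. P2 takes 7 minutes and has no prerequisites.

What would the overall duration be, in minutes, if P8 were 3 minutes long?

26

The binding path is P2→P3→P5→P8 = 7+5+6+8 = 26; finish at 26 minutes.
P8 is on the critical path; changing it to 3 makes that path 21 minutes.
Now P2→P3→P5→P10 = 7+5+6+8 = 26 is longest, so the finish becomes 26 minutes.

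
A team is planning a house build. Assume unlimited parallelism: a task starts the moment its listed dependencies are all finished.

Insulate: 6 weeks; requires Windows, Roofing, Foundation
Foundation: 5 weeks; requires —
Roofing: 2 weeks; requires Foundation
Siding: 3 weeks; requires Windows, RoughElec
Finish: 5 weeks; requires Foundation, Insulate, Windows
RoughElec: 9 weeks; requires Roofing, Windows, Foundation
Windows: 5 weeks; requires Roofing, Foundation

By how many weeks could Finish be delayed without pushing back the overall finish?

1

The longest chain is Foundation→Roofing→Windows→RoughElec→Siding = 5+2+5+9+3 = 24; overall finish 24 weeks.
Finish finishes as early as 23 and must finish by 24.
So Finish can slip 24 − 23 = 1 week.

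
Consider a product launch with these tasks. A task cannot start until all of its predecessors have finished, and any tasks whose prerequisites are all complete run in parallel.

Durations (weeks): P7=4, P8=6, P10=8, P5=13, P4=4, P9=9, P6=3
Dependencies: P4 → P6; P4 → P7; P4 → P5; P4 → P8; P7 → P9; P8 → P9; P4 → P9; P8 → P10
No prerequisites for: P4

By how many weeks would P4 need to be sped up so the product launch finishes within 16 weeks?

3

Current finish: 19 weeks; target: 16.
P4 is on every critical path, so each week cut from P4 cuts the finish by one (this holds down to a finish of 16).
Need 19 − 16 = 3 weeks off P4 → P4 becomes 1 week, finish becomes 16.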